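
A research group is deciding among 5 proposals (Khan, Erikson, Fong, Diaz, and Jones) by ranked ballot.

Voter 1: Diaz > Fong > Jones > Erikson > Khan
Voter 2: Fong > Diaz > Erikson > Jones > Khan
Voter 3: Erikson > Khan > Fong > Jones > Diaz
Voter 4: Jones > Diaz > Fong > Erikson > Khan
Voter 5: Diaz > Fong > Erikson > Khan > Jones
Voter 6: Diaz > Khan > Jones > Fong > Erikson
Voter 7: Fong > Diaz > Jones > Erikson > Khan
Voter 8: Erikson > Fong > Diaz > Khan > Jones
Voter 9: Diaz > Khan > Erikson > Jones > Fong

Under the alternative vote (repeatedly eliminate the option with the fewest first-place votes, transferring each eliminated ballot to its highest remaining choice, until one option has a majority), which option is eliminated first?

Round 1: Diaz 4, Erikson 2, Fong 2, Jones 1, Khan 0. Khan has the fewest and is eliminated.
Round 2: Diaz 4, Erikson 2, Fong 2, Jones 1. Jones has the fewest and is eliminated.
Round 3: Diaz 5, Erikson 2, Fong 2. Diaz has a majority.

Khan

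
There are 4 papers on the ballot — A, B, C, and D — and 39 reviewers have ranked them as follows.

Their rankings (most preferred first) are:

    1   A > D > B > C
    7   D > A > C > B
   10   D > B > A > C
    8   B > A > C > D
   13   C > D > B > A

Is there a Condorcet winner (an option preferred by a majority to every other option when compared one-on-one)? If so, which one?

None — there is no Condorcet winner

Head-to-head results (39 voters total):
A vs B: B wins 31–8.
A vs C: A wins 26–13.
A vs D: D wins 30–9.
B vs C: C wins 20–19.
B vs D: D wins 31–8.
C vs D: C wins 21–18.
No candidate beats all others: A beats C beats B beats A, a majority cycle.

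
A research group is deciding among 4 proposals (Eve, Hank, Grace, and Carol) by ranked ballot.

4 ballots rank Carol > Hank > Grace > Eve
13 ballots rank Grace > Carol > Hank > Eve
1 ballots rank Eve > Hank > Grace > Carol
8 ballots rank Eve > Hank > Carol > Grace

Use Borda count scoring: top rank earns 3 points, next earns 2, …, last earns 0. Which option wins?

Carol

Borda scores:
  Eve: 4·0 + 13·0 + 3 + 8·3 = 27
  Hank: 4·2 + 13·1 + 2 + 8·2 = 39
  Grace: 4·1 + 13·3 + 1 + 8·0 = 44
  Carol: 4·3 + 13·2 + 0 + 8·1 = 46
Carol has the highest total.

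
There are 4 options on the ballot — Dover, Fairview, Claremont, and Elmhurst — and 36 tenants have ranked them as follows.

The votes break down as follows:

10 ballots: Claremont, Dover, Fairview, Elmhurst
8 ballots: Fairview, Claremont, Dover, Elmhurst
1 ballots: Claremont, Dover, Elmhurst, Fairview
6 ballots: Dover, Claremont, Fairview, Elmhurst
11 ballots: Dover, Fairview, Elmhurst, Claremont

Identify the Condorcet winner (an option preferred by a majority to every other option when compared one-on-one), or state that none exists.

There is no Condorcet winner

Head-to-head results (36 voters total):
Dover vs Fairview: Dover wins 28–8.
Dover vs Claremont: Claremont wins 19–17.
Dover vs Elmhurst: Dover wins 36–0.
Fairview vs Claremont: Fairview wins 19–17.
Fairview vs Elmhurst: Fairview wins 35–1.
Claremont vs Elmhurst: Claremont wins 25–11.
No candidate beats all others: Dover beats Fairview beats Claremont beats Dover, a majority cycle.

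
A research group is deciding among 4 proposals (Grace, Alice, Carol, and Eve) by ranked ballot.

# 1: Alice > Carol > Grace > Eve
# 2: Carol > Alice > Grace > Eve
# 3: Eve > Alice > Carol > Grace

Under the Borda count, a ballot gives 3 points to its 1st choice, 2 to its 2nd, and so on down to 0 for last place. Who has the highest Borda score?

Borda scores:
  Grace: 1 + 1 + 0 = 2
  Alice: 3 + 2 + 2 = 7
  Carol: 2 + 3 + 1 = 6
  Eve: 0 + 0 + 3 = 3
Alice has the highest total.

Alice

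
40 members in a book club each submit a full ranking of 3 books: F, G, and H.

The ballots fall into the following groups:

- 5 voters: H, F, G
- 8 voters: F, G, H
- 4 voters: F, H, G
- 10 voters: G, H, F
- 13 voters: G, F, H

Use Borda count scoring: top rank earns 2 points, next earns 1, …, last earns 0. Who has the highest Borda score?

Borda scores:
  F: 5·1 + 8·2 + 4·2 + 10·0 + 13·1 = 42
  G: 5·0 + 8·1 + 4·0 + 10·2 + 13·2 = 54
  H: 5·2 + 8·0 + 4·1 + 10·1 + 13·0 = 24
G has the highest total.

G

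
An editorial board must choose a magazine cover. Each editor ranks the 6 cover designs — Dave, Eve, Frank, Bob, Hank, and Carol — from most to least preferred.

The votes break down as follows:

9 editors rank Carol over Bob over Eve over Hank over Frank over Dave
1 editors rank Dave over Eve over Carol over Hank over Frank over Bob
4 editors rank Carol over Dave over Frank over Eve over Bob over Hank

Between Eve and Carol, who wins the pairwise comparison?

Carol

Ballots ranking Eve above Carol: 1.
Ballots ranking Carol above Eve: 9+4 = 13.
Carol wins the head-to-head, 13–1.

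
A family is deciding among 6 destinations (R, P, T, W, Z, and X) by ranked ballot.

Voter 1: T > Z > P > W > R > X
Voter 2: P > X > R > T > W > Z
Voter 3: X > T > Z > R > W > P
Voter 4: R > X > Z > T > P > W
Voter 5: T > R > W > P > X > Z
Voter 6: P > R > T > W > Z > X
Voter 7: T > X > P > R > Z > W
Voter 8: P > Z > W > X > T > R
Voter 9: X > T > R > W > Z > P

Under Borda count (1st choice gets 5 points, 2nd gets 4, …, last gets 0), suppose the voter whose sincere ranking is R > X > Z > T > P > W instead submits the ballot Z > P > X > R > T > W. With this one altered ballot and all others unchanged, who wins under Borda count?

T

Borda totals with the altered ballot: R 21, P 27, T 30, W 14, Z 19, X 24.
The winner is unchanged: still T.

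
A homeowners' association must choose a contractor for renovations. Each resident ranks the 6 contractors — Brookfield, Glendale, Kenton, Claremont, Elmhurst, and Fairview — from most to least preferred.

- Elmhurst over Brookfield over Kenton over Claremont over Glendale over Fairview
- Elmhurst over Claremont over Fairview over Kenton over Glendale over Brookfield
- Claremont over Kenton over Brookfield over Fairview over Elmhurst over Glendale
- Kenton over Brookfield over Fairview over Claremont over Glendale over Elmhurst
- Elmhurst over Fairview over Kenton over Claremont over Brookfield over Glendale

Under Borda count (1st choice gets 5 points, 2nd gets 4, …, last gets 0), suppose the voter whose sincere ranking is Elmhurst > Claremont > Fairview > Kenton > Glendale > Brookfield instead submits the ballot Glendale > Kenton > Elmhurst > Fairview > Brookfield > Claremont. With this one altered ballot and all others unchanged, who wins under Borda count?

Borda totals with the altered ballot: Brookfield 13, Glendale 7, Kenton 19, Claremont 11, Elmhurst 14, Fairview 11.
The winner is unchanged: still Kenton.

Kenton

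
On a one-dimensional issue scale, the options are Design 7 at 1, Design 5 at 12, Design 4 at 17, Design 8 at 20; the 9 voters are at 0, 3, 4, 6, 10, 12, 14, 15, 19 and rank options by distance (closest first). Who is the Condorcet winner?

Design 5

With single-peaked preferences on a line, the Condorcet winner is the candidate closest to the median voter.
The median voter (position 10) is closest to Design 5 at 12.
Check: Design 5 vs Design 7 — voters closer to Design 5: 5 of 9.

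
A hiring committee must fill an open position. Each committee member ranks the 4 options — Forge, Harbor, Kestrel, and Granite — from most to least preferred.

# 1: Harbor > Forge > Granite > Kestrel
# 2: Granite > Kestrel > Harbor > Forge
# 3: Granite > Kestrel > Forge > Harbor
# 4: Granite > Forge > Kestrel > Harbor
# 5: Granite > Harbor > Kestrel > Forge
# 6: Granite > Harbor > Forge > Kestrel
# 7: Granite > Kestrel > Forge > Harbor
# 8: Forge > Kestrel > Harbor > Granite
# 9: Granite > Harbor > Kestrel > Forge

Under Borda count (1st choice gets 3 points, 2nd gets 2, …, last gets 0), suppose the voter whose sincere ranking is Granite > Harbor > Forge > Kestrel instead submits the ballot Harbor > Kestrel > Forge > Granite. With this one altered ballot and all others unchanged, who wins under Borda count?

Borda totals with the altered ballot: Forge 10, Harbor 12, Kestrel 13, Granite 19.
The winner is unchanged: still Granite.

Granite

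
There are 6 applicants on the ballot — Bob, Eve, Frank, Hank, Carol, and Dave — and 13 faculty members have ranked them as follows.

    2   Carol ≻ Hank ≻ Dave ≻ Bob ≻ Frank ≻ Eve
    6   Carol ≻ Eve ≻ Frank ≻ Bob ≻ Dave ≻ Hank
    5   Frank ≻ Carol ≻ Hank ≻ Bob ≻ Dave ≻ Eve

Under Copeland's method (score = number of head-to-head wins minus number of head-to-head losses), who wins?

Pairwise results:
  Bob vs Eve: Bob wins 7–6.
  Bob vs Frank: Frank wins 11–2.
  Bob vs Hank: Hank wins 7–6.
  Bob vs Carol: Carol wins 13–0.
  Bob vs Dave: Bob wins 11–2.
  Eve vs Frank: Frank wins 7–6.
  Eve vs Hank: Hank wins 7–6.
  Eve vs Carol: Carol wins 13–0.
  Eve vs Dave: Dave wins 7–6.
  Frank vs Hank: Frank wins 11–2.
  Frank vs Carol: Carol wins 8–5.
  Frank vs Dave: Frank wins 11–2.
  Hank vs Carol: Carol wins 13–0.
  Hank vs Dave: Hank wins 7–6.
  Carol vs Dave: Carol wins 13–0.
Copeland scores (wins − losses):
  Bob: 2 − 3 = -1
  Eve: 0 − 5 = -5
  Frank: 4 − 1 = 3
  Hank: 3 − 2 = 1
  Carol: 5 − 0 = 5
  Dave: 1 − 4 = -3
Carol has the best Copeland score.

Carol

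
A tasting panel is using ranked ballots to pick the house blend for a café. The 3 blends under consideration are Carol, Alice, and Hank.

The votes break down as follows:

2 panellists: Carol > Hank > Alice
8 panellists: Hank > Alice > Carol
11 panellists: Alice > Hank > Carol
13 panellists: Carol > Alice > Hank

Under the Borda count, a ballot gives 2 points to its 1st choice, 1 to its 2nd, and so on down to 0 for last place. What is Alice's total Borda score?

43

Borda scores:
  Carol: 2·2 + 8·0 + 11·0 + 13·2 = 30
  Alice: 2·0 + 8·1 + 11·2 + 13·1 = 43
  Hank: 2·1 + 8·2 + 11·1 + 13·0 = 29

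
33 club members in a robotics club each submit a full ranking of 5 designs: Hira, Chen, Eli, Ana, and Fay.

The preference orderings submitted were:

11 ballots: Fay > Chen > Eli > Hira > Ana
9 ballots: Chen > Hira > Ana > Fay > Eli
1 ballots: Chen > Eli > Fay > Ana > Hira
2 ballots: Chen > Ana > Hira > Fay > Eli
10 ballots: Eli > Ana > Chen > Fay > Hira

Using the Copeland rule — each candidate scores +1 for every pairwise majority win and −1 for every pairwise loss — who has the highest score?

Chen

Pairwise results:
  Hira vs Chen: Chen wins 33–0.
  Hira vs Eli: Eli wins 22–11.
  Hira vs Ana: Hira wins 20–13.
  Hira vs Fay: Fay wins 22–11.
  Chen vs Eli: Chen wins 23–10.
  Chen vs Ana: Chen wins 23–10.
  Chen vs Fay: Chen wins 22–11.
  Eli vs Ana: Eli wins 22–11.
  Eli vs Fay: Fay wins 22–11.
  Ana vs Fay: Ana wins 21–12.
Copeland scores (wins − losses):
  Hira: 1 − 3 = -2
  Chen: 4 − 0 = 4
  Eli: 2 − 2 = 0
  Ana: 1 − 3 = -2
  Fay: 2 − 2 = 0
Chen has the best Copeland score.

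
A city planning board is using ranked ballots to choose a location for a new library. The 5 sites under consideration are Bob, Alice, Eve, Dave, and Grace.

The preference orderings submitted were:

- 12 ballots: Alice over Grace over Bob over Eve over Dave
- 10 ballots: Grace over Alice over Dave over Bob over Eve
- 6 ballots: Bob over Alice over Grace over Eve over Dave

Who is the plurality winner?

Alice

First-place vote totals:
  Bob: 6
  Alice: 12
  Eve: 0
  Dave: 0
  Grace: 10
Alice has the most first-place votes.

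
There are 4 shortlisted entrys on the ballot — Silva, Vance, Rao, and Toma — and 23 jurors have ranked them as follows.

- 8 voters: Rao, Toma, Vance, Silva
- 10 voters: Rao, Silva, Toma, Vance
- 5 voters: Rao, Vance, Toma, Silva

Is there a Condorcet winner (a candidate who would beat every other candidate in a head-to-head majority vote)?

Head-to-head results (23 voters total):
Silva vs Vance: Vance wins 13–10.
Silva vs Rao: Rao wins 23–0.
Silva vs Toma: Toma wins 13–10.
Vance vs Rao: Rao wins 23–0.
Vance vs Toma: Toma wins 18–5.
Rao vs Toma: Rao wins 23–0.
Rao beats each rival — Silva (23–0), Vance (23–0), Toma (23–0) — so Rao is the Condorcet winner.

Yes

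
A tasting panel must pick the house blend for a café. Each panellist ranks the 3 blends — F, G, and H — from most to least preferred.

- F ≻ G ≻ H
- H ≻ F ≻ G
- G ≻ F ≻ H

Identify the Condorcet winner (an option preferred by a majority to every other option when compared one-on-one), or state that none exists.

Head-to-head results (3 voters total):
F vs G: F wins 2–1.
F vs H: F wins 2–1.
G vs H: G wins 2–1.
F beats each rival — G (2–1), H (2–1) — so F is the Condorcet winner.

F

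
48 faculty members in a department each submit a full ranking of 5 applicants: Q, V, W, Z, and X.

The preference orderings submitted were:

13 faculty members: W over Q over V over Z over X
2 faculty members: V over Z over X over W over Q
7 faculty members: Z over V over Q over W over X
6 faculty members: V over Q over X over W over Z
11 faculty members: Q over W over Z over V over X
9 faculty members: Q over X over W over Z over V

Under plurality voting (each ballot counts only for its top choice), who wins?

Q

First-place vote totals:
  Q: 20
  V: 8
  W: 13
  Z: 7
  X: 0
Q has the most first-place votes.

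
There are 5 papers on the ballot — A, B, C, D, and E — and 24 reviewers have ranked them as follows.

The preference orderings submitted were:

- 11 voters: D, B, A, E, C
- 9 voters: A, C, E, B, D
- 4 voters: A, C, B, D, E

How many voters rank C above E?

13

Ballots ranking C above E: 9+4 = 13.
Ballots ranking E above C: 11.
So 13 of 24 voters prefer C to E.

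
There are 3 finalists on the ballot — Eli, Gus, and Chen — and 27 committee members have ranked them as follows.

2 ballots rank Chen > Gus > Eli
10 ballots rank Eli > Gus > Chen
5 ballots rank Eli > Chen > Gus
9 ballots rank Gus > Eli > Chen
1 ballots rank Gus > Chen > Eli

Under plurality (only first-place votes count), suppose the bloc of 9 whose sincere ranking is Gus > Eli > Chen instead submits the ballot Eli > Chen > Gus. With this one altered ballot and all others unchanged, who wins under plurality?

Eli

First-place totals with the altered ballot: Eli 24, Gus 1, Chen 2.
The winner is unchanged: still Eli.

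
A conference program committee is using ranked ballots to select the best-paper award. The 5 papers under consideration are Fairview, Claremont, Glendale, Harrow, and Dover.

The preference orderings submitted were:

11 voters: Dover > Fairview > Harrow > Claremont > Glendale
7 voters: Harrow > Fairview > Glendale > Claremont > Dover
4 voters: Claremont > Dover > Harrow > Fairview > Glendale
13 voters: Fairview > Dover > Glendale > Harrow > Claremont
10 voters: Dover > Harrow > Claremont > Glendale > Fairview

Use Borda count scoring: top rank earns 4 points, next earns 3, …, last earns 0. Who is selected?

Borda scores:
  Fairview: 11·3 + 7·3 + 4·1 + 13·4 + 10·0 = 110
  Claremont: 11·1 + 7·1 + 4·4 + 13·0 + 10·2 = 54
  Glendale: 11·0 + 7·2 + 4·0 + 13·2 + 10·1 = 50
  Harrow: 11·2 + 7·4 + 4·2 + 13·1 + 10·3 = 101
  Dover: 11·4 + 7·0 + 4·3 + 13·3 + 10·4 = 135
Dover has the highest total.

Dover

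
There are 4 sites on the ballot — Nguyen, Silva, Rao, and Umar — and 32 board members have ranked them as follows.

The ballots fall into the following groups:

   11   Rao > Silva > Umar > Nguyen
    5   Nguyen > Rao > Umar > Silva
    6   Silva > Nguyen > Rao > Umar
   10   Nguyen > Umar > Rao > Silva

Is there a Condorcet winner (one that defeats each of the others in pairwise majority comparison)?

No

Head-to-head results (32 voters total):
Nguyen vs Silva: Silva wins 17–15.
Nguyen vs Rao: Nguyen wins 21–11.
Nguyen vs Umar: Nguyen wins 21–11.
Silva vs Rao: Rao wins 26–6.
Silva vs Umar: Silva wins 17–15.
Rao vs Umar: Rao wins 22–10.
No candidate beats all others: Nguyen beats Rao beats Silva beats Nguyen, a majority cycle.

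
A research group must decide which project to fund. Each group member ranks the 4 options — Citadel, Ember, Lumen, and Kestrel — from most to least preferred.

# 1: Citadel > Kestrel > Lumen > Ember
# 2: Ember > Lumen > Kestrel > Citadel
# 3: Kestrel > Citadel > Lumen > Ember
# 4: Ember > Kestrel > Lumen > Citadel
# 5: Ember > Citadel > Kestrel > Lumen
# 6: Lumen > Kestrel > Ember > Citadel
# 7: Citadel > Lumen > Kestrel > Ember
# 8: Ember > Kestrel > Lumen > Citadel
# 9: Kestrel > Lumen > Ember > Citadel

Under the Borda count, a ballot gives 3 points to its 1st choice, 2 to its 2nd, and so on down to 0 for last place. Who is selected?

Kestrel

Borda scores:
  Citadel: 3 + 0 + 2 + 0 + 2 + 0 + 3 + 0 + 0 = 10
  Ember: 0 + 3 + 0 + 3 + 3 + 1 + 0 + 3 + 1 = 14
  Lumen: 1 + 2 + 1 + 1 + 0 + 3 + 2 + 1 + 2 = 13
  Kestrel: 2 + 1 + 3 + 2 + 1 + 2 + 1 + 2 + 3 = 17
Kestrel has the highest total.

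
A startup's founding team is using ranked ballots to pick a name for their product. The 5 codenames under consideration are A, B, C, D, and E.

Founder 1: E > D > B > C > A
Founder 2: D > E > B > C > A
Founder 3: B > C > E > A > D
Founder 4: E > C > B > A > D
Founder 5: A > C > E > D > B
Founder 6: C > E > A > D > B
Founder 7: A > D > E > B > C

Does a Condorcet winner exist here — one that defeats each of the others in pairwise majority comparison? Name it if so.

E

Head-to-head results (7 voters total):
A vs B: B wins 4–3.
A vs C: C wins 5–2.
A vs D: A wins 5–2.
A vs E: E wins 5–2.
B vs C: B wins 4–3.
B vs D: D wins 5–2.
B vs E: E wins 6–1.
C vs D: C wins 4–3.
C vs E: E wins 4–3.
D vs E: E wins 5–2.
E beats each rival — A (5–2), B (6–1), C (4–3), D (5–2) — so E is the Condorcet winner.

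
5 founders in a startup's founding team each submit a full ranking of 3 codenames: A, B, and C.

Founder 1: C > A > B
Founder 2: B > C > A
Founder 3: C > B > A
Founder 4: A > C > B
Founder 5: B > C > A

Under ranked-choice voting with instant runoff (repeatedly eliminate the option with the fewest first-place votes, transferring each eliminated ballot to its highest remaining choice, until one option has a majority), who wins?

Round 1: B 2, C 2, A 1. A has the fewest and is eliminated.
Round 2: C 3, B 2. C has a majority.

C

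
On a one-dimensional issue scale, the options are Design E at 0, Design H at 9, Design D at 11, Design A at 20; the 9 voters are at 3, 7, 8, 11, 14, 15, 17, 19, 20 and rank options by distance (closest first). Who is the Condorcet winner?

Design D

With single-peaked preferences on a line, the Condorcet winner is the candidate closest to the median voter.
The median voter (position 14) is closest to Design D at 11.
Check: Design D vs Design E — voters closer to Design D: 8 of 9.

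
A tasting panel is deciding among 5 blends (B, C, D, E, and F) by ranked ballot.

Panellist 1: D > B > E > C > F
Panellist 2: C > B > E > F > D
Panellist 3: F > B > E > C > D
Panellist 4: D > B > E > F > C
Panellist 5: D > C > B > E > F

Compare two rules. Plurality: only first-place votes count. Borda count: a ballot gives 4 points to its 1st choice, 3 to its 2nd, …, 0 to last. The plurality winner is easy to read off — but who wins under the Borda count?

B

Plurality first-place counts: B 0, C 1, D 3, E 0, F 1 → D.
Borda totals: B 14, C 9, D 12, E 9, F 6 → B.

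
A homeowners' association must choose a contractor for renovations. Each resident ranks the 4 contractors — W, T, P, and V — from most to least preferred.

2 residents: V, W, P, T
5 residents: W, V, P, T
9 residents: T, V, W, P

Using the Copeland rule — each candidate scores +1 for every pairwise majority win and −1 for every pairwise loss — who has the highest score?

Pairwise results:
  W vs T: T wins 9–7.
  W vs P: W wins 16–0.
  W vs V: V wins 11–5.
  T vs P: T wins 9–7.
  T vs V: T wins 9–7.
  P vs V: V wins 16–0.
Copeland scores (wins − losses):
  W: 1 − 2 = -1
  T: 3 − 0 = 3
  P: 0 − 3 = -3
  V: 2 − 1 = 1
T has the best Copeland score.

T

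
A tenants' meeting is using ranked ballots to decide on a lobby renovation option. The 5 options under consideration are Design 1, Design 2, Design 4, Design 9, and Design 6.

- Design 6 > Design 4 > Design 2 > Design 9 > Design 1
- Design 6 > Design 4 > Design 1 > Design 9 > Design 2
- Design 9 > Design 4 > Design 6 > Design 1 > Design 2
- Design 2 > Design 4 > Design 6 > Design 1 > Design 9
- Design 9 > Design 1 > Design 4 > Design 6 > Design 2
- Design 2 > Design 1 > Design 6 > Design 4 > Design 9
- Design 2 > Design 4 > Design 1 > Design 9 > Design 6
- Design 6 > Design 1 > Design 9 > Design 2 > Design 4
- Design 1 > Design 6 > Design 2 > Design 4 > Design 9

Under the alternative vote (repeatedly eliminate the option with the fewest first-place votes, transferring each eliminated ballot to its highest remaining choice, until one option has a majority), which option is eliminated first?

Design 4

Round 1: Design 2 3, Design 6 3, Design 9 2, Design 1 1, Design 4 0. Design 4 has the fewest and is eliminated.
Round 2: Design 2 3, Design 6 3, Design 9 2, Design 1 1. Design 1 has the fewest and is eliminated.
Round 3: Design 6 4, Design 2 3, Design 9 2. Design 9 has the fewest and is eliminated.
Round 4: Design 6 6, Design 2 3. Design 6 has a majority.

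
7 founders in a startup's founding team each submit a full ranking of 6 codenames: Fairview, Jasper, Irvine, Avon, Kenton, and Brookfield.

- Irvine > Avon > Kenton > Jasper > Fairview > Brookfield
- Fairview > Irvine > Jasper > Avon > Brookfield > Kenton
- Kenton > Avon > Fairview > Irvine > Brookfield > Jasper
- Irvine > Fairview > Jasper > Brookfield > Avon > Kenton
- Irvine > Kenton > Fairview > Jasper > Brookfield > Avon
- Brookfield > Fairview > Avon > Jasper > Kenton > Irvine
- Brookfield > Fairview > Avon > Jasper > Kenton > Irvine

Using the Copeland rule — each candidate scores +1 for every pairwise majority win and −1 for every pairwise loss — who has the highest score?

Fairview

Pairwise results:
  Fairview vs Jasper: Fairview wins 6–1.
  Fairview vs Irvine: Fairview wins 4–3.
  Fairview vs Avon: Fairview wins 5–2.
  Fairview vs Kenton: Fairview wins 4–3.
  Fairview vs Brookfield: Fairview wins 5–2.
  Jasper vs Irvine: Irvine wins 5–2.
  Jasper vs Avon: Avon wins 4–3.
  Jasper vs Kenton: Jasper wins 4–3.
  Jasper vs Brookfield: Jasper wins 4–3.
  Irvine vs Avon: Irvine wins 4–3.
  Irvine vs Kenton: Irvine wins 4–3.
  Irvine vs Brookfield: Irvine wins 5–2.
  Avon vs Kenton: Avon wins 5–2.
  Avon vs Brookfield: Brookfield wins 4–3.
  Kenton vs Brookfield: Brookfield wins 4–3.
Copeland scores (wins − losses):
  Fairview: 5 − 0 = 5
  Jasper: 2 − 3 = -1
  Irvine: 4 − 1 = 3
  Avon: 2 − 3 = -1
  Kenton: 0 − 5 = -5
  Brookfield: 2 − 3 = -1
Fairview has the best Copeland score.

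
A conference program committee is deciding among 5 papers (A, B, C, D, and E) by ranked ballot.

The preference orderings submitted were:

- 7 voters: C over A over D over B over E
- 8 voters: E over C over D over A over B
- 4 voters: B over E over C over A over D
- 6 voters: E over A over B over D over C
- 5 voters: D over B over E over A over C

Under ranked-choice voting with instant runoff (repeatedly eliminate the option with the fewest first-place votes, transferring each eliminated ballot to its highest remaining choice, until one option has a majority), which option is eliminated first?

Round 1: E 14, C 7, D 5, B 4, A 0. A has the fewest and is eliminated.
Round 2: E 14, C 7, D 5, B 4. B has the fewest and is eliminated.
Round 3: E 18, C 7, D 5. E has a majority.

A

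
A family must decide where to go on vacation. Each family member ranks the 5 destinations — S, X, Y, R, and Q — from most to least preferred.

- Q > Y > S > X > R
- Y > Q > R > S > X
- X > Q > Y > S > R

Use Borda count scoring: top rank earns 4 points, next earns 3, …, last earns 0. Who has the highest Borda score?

Q

Borda scores:
  S: 2 + 1 + 1 = 4
  X: 1 + 0 + 4 = 5
  Y: 3 + 4 + 2 = 9
  R: 0 + 2 + 0 = 2
  Q: 4 + 3 + 3 = 10
Q has the highest total.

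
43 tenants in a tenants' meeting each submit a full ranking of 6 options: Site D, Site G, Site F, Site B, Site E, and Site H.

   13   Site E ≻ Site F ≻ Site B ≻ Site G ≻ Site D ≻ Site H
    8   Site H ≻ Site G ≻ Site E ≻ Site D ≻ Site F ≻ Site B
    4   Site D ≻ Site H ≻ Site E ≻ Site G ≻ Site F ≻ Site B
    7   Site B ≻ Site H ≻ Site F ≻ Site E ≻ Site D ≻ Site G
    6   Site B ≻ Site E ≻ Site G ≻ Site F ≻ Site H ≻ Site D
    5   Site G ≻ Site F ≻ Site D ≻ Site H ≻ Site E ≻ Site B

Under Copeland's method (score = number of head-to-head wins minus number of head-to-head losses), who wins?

Site E

Pairwise results:
  Site D vs Site G: Site G wins 32–11.
  Site D vs Site F: Site F wins 31–12.
  Site D vs Site B: Site B wins 26–17.
  Site D vs Site E: Site E wins 34–9.
  Site D vs Site H: Site D wins 22–21.
  Site G vs Site F: Site G wins 23–20.
  Site G vs Site B: Site B wins 26–17.
  Site G vs Site E: Site E wins 30–13.
  Site G vs Site H: Site G wins 24–19.
  Site F vs Site B: Site F wins 30–13.
  Site F vs Site E: Site E wins 31–12.
  Site F vs Site H: Site F wins 24–19.
  Site B vs Site E: Site E wins 30–13.
  Site B vs Site H: Site B wins 26–17.
  Site E vs Site H: Site H wins 24–19.
Copeland scores (wins − losses):
  Site D: 1 − 4 = -3
  Site G: 3 − 2 = 1
  Site F: 3 − 2 = 1
  Site B: 3 − 2 = 1
  Site E: 4 − 1 = 3
  Site H: 1 − 4 = -3
Site E has the best Copeland score.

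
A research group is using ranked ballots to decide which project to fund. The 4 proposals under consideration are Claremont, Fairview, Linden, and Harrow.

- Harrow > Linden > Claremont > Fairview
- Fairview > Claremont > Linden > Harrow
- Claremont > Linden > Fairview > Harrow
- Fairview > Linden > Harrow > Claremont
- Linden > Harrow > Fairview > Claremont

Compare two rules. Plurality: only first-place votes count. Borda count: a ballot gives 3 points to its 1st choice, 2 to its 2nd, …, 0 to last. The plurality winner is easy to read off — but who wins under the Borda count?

Plurality first-place counts: Claremont 1, Fairview 2, Linden 1, Harrow 1 → Fairview.
Borda totals: Claremont 6, Fairview 8, Linden 10, Harrow 6 → Linden.

Linden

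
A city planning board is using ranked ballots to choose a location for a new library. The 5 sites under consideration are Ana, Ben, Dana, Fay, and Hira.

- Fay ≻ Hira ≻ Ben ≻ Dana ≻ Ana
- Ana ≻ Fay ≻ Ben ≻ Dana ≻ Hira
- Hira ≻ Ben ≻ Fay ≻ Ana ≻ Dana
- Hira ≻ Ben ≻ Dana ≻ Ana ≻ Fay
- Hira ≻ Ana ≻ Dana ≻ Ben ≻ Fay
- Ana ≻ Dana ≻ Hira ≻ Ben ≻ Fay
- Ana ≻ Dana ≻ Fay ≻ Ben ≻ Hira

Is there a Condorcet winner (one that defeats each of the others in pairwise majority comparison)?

Yes

Head-to-head results (7 voters total):
Ana vs Ben: Ana wins 4–3.
Ana vs Dana: Ana wins 5–2.
Ana vs Fay: Ana wins 5–2.
Ana vs Hira: Hira wins 4–3.
Ben vs Dana: Ben wins 4–3.
Ben vs Fay: Ben wins 4–3.
Ben vs Hira: Hira wins 5–2.
Dana vs Fay: Dana wins 4–3.
Dana vs Hira: Hira wins 4–3.
Fay vs Hira: Hira wins 4–3.
Hira beats each rival — Ana (4–3), Ben (5–2), Dana (4–3), Fay (4–3) — so Hira is the Condorcet winner.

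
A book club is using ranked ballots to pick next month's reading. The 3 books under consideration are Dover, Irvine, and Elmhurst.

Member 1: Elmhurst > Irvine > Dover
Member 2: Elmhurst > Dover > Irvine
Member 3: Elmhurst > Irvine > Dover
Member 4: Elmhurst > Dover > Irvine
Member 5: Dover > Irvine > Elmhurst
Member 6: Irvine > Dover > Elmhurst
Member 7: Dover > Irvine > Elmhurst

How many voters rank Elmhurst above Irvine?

4

Ballots ranking Elmhurst above Irvine: 4.
Ballots ranking Irvine above Elmhurst: 3.
So 4 of 7 voters prefer Elmhurst to Irvine.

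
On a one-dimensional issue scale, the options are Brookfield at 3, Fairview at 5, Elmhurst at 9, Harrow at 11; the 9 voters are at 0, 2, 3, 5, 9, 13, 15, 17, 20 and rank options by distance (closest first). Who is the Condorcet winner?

With single-peaked preferences on a line, the Condorcet winner is the candidate closest to the median voter.
The median voter (position 9) is closest to Elmhurst at 9.
Check: Elmhurst vs Harrow — voters closer to Elmhurst: 5 of 9.

Elmhurst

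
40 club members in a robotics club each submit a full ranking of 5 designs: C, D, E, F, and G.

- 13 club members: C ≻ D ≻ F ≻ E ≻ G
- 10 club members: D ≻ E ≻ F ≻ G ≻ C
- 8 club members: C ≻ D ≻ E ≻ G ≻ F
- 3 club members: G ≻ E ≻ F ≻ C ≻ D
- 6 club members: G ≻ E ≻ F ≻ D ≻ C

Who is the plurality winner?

C

First-place vote totals:
  C: 21
  D: 10
  E: 0
  F: 0
  G: 9
C has the most first-place votes.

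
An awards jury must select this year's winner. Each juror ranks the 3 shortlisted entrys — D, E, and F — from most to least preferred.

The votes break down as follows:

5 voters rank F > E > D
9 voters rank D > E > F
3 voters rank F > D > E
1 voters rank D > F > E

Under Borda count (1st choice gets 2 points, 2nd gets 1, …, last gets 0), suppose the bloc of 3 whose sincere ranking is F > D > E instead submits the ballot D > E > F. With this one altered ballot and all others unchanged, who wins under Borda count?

D

Borda totals with the altered ballot: D 26, E 17, F 11.
The winner is unchanged: still D.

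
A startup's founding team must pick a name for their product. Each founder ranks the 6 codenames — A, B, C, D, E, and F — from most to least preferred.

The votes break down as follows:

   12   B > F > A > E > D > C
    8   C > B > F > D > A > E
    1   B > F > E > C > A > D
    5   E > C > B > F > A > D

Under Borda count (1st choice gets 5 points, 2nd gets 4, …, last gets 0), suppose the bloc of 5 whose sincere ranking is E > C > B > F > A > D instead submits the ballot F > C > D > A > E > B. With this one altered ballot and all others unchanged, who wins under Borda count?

F

Borda totals with the altered ballot: A 55, B 97, C 62, D 43, E 32, F 101.
The switch changes the winner from B to F.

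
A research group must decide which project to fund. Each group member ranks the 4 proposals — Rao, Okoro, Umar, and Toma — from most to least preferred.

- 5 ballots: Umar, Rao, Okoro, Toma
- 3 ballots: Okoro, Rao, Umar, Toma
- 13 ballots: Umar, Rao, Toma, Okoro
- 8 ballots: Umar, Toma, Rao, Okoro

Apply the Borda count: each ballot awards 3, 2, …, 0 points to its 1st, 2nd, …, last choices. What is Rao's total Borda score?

Borda scores:
  Rao: 5·2 + 3·2 + 13·2 + 8·1 = 50
  Okoro: 5·1 + 3·3 + 13·0 + 8·0 = 14
  Umar: 5·3 + 3·1 + 13·3 + 8·3 = 81
  Toma: 5·0 + 3·0 + 13·1 + 8·2 = 29

50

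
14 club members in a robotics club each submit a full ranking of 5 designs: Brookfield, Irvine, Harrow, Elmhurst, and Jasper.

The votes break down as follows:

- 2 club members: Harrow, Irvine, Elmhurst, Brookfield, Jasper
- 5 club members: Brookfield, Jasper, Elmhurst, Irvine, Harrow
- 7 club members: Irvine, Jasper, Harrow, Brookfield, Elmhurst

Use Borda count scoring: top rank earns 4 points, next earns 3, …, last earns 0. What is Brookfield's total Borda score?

Borda scores:
  Brookfield: 2·1 + 5·4 + 7·1 = 29
  Irvine: 2·3 + 5·1 + 7·4 = 39
  Harrow: 2·4 + 5·0 + 7·2 = 22
  Elmhurst: 2·2 + 5·2 + 7·0 = 14
  Jasper: 2·0 + 5·3 + 7·3 = 36

29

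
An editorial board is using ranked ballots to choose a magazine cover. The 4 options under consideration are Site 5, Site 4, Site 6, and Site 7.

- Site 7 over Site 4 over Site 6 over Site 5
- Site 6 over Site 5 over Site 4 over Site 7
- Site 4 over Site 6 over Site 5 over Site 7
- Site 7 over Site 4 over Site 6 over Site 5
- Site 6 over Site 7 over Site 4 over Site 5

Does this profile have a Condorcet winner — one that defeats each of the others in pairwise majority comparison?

No

Head-to-head results (5 voters total):
Site 5 vs Site 4: Site 4 wins 4–1.
Site 5 vs Site 6: Site 6 wins 5–0.
Site 5 vs Site 7: Site 7 wins 3–2.
Site 4 vs Site 6: Site 4 wins 3–2.
Site 4 vs Site 7: Site 7 wins 3–2.
Site 6 vs Site 7: Site 6 wins 3–2.
No candidate beats all others: Site 4 beats Site 6 beats Site 7 beats Site 4, a majority cycle.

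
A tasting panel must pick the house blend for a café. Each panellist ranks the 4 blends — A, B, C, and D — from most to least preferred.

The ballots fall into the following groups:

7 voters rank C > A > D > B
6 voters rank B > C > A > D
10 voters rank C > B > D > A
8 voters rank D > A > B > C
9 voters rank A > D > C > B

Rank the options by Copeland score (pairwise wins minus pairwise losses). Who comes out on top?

C

Pairwise results:
  A vs B: A wins 24–16.
  A vs C: C wins 23–17.
  A vs D: A wins 22–18.
  B vs C: C wins 26–14.
  B vs D: D wins 24–16.
  C vs D: C wins 23–17.
Copeland scores (wins − losses):
  A: 2 − 1 = 1
  B: 0 − 3 = -3
  C: 3 − 0 = 3
  D: 1 − 2 = -1
C has the best Copeland score.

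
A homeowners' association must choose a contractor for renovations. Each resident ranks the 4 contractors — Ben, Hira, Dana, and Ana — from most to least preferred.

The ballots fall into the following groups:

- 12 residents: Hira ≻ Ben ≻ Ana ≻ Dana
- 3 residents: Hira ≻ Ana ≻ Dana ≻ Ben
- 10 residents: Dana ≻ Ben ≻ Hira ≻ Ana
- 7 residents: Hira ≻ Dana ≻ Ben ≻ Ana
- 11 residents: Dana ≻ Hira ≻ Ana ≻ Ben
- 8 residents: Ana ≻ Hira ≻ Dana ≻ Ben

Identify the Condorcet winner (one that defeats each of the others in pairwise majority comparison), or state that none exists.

Hira

Head-to-head results (51 voters total):
Ben vs Hira: Hira wins 41–10.
Ben vs Dana: Dana wins 39–12.
Ben vs Ana: Ben wins 29–22.
Hira vs Dana: Hira wins 30–21.
Hira vs Ana: Hira wins 43–8.
Dana vs Ana: Dana wins 28–23.
Hira beats each rival — Ben (41–10), Dana (30–21), Ana (43–8) — so Hira is the Condorcet winner.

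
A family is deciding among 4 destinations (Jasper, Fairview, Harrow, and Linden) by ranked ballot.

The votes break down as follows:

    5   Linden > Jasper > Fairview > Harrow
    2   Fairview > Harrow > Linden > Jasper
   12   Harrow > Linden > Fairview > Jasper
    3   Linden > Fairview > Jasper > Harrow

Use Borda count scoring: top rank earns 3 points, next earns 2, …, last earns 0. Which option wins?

Borda scores:
  Jasper: 5·2 + 2·0 + 12·0 + 3·1 = 13
  Fairview: 5·1 + 2·3 + 12·1 + 3·2 = 29
  Harrow: 5·0 + 2·2 + 12·3 + 3·0 = 40
  Linden: 5·3 + 2·1 + 12·2 + 3·3 = 50
Linden has the highest total.

Linden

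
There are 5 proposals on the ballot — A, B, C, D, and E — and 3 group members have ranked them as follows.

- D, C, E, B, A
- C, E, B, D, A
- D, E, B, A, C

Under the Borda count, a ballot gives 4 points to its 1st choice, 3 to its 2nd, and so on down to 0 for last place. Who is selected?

Borda scores:
  A: 0 + 0 + 1 = 1
  B: 1 + 2 + 2 = 5
  C: 3 + 4 + 0 = 7
  D: 4 + 1 + 4 = 9
  E: 2 + 3 + 3 = 8
D has the highest total.

D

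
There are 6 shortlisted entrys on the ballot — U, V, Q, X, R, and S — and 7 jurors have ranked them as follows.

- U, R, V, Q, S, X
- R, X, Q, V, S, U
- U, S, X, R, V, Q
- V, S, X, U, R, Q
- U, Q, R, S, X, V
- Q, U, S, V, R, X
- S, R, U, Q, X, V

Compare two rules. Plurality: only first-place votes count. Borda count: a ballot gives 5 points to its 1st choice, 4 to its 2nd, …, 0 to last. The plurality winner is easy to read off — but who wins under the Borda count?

Plurality first-place counts: U 3, V 1, Q 1, X 0, R 1, S 1 → U.
Borda totals: U 24, V 13, Q 16, X 12, R 20, S 20 → U.

U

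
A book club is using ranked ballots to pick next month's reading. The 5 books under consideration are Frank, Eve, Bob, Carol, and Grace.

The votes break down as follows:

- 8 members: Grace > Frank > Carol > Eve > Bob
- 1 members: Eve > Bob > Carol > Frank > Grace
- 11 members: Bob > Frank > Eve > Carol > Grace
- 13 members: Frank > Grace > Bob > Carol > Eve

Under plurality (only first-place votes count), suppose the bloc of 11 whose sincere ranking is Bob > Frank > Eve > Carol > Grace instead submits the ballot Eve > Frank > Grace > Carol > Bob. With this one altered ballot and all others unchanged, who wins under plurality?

Frank

First-place totals with the altered ballot: Frank 13, Eve 12, Bob 0, Carol 0, Grace 8.
The winner is unchanged: still Frank.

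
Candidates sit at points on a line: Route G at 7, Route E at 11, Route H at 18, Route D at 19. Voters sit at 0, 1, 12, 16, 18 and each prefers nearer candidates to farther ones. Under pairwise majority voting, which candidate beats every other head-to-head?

Route E

With single-peaked preferences on a line, the Condorcet winner is the candidate closest to the median voter.
The median voter (position 12) is closest to Route E at 11.
Check: Route E vs Route D — voters closer to Route E: 3 of 5.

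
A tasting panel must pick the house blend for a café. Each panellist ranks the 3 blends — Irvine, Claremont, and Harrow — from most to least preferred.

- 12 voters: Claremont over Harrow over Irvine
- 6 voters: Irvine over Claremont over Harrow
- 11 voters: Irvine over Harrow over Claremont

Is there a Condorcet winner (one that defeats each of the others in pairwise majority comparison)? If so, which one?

Head-to-head results (29 voters total):
Irvine vs Claremont: Irvine wins 17–12.
Irvine vs Harrow: Irvine wins 17–12.
Claremont vs Harrow: Claremont wins 18–11.
Irvine beats each rival — Claremont (17–12), Harrow (17–12) — so Irvine is the Condorcet winner.

Irvine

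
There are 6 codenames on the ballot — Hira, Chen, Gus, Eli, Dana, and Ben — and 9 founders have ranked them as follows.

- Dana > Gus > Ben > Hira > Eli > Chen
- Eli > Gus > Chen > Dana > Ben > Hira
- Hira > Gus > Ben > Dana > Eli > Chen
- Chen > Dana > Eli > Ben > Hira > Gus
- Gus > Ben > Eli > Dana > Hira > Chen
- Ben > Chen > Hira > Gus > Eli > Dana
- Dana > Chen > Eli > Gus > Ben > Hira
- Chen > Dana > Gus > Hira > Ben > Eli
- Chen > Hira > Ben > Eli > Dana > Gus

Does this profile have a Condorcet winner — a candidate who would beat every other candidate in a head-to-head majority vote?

Yes

Head-to-head results (9 voters total):
Hira vs Chen: Chen wins 6–3.
Hira vs Gus: Gus wins 5–4.
Hira vs Eli: Hira wins 5–4.
Hira vs Dana: Dana wins 6–3.
Hira vs Ben: Ben wins 6–3.
Chen vs Gus: Chen wins 5–4.
Chen vs Eli: Chen wins 5–4.
Chen vs Dana: Chen wins 5–4.
Chen vs Ben: Chen wins 5–4.
Gus vs Eli: Gus wins 5–4.
Gus vs Dana: Dana wins 5–4.
Gus vs Ben: Gus wins 6–3.
Eli vs Dana: Dana wins 5–4.
Eli vs Ben: Ben wins 6–3.
Dana vs Ben: Dana wins 5–4.
Chen beats each rival — Hira (6–3), Gus (5–4), Eli (5–4), Dana (5–4), Ben (5–4) — so Chen is the Condorcet winner.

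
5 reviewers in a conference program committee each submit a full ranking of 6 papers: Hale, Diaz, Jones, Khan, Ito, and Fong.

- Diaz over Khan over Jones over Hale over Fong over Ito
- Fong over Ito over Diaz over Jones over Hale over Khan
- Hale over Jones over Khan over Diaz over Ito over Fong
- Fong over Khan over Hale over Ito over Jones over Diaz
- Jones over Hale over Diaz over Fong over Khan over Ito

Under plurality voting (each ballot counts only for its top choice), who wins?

Fong

First-place vote totals:
  Hale: 1
  Diaz: 1
  Jones: 1
  Khan: 0
  Ito: 0
  Fong: 2
Fong has the most first-place votes.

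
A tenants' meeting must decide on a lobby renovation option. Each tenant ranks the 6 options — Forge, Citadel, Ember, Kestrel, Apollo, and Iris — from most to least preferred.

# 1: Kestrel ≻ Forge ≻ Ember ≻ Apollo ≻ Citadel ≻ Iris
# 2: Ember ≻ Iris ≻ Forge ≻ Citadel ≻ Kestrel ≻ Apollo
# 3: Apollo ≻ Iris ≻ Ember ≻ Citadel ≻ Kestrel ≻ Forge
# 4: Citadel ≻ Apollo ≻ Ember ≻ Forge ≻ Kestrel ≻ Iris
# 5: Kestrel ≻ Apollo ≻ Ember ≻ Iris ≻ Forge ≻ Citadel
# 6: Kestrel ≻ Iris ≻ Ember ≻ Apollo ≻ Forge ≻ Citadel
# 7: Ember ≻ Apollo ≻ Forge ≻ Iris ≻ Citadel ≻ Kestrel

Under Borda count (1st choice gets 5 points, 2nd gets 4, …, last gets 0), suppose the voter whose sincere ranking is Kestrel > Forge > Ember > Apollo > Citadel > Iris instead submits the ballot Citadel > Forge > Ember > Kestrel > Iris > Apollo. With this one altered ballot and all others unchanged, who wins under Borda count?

Ember

Borda totals with the altered ballot: Forge 14, Citadel 15, Ember 25, Kestrel 15, Apollo 19, Iris 17.
The winner is unchanged: still Ember.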